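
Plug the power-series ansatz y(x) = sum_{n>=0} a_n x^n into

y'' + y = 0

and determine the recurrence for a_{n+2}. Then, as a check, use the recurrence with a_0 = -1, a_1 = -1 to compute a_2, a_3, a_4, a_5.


Substitute y = sum_n a_n x^n into y'' + (const) y = 0.
y''(x) = sum_{n>=0} (n+2)(n+1) a_{n+2} x^n.
The ODE becomes sum_n [(n+2)(n+1) a_{n+2} + 1 a_n] x^n = 0.
Setting each coefficient to zero gives the recurrence:
  (n+2)(n+1) a_{n+2} + 1 a_n = 0,
  a_{n+2} = -1 / ((n+1)(n+2)) a_n.

Check with a_0 = -1, a_1 = -1 (apply the recurrence for n = 0, 1, 2, 3): a_0 = -1, a_1 = -1, a_2 = 1/2, a_3 = 1/6, a_4 = -1/24, a_5 = -1/120.

a_{n+2} = -1/((n+1)(n+2)) * a_n; check: a_0 = -1, a_1 = -1, a_2 = 1/2, a_3 = 1/6, a_4 = -1/24, a_5 = -1/120


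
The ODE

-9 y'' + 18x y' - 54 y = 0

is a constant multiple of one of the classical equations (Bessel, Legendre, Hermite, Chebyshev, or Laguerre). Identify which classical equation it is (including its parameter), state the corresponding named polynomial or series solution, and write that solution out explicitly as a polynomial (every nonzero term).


All three coefficients share the factor -9; dividing through by -9 gives  y'' - 2x y' + 6 y = 0.
This matches the Hermite equation y'' - 2x y' + 2n y = 0 with 2n = 6, so n = 3; the polynomial solution is H_3(x).
With y = sum_k a_k x^k, matching x^k gives (k+2)(k+1) a_{k+2} = 2(k - n) a_k = 2(k - 3) a_k. The right side vanishes at k = 3, so the series with the parity of 3 terminates at degree 3.
Standard normalization: leading coefficient of H_n is 2^n, so a_3 = 2^3 = 8. Work downward with a_k = (k+1)(k+2) a_{k+2} / (2(k - n)):
  a_1 = (2)(3)(8) / (2(1 - 3)) = 48/(-4) = -12
Hence H_3(x) = 8 x^3 - 12 x.

H_3(x); series = 8 x^3 - 12 x


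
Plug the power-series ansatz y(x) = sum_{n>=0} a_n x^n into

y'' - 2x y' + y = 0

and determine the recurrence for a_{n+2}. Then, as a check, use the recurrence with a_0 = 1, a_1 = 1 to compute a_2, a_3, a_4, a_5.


Substitute y = sum_n a_n x^n.
y''(x) has coefficient (n+2)(n+1) a_{n+2} at x^n;
-2 x y'(x) has coefficient -2 n a_n at x^n (shift);
y(x) has coefficient 1 a_n at x^n.
Matching x^n: (n+2)(n+1) a_{n+2} + (-2n + 1) a_n = 0.
Thus a_{n+2} = (2n - 1) / ((n+1)(n+2)) * a_n.

Check with a_0 = 1, a_1 = 1 (apply the recurrence for n = 0, 1, 2, 3): a_0 = 1, a_1 = 1, a_2 = -1/2, a_3 = 1/6, a_4 = -1/8, a_5 = 1/24.

a_(n+2) = (2n - 1) / ((n+1)(n+2)) * a_n; check: a_0 = 1, a_1 = 1, a_2 = -1/2, a_3 = 1/6, a_4 = -1/8, a_5 = 1/24


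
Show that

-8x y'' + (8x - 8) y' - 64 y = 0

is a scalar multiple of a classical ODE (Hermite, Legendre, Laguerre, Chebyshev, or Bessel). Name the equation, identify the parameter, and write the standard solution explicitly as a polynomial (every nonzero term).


All three coefficients share the factor -8; dividing through by -8 gives  x y'' + (1 - x) y' + 8 y = 0.
This matches the Laguerre equation x y'' + (1 - x) y' + n y = 0 with n = 8; the polynomial solution is L_8(x).
With y = sum_k a_k x^k, matching x^k gives (k+1)k a_{k+1} + (k+1) a_{k+1} - k a_k + n a_k = 0, i.e. (k+1)^2 a_{k+1} = (k - n) a_k = (k - 8) a_k. The right side vanishes at k = 8, so the series terminates at degree 8.
Standard normalization L_n(0) = 1 gives a_0 = 1. Work upward with a_{k+1} = (k - 8) a_k / (k+1)^2:
  a_1 = (0 - 8)(1) / 1^2 = -8/1 = -8
  a_2 = (1 - 8)(-8) / 2^2 = 56/4 = 14
  a_3 = (2 - 8)(14) / 3^2 = -84/9 = -28/3
  a_4 = (3 - 8)(-28/3) / 4^2 = (140/3)/16 = 35/12
  a_5 = (4 - 8)(35/12) / 5^2 = (-35/3)/25 = -7/15
  a_6 = (5 - 8)(-7/15) / 6^2 = (7/5)/36 = 7/180
  a_7 = (6 - 8)(7/180) / 7^2 = (-7/90)/49 = -1/630
  a_8 = (7 - 8)(-1/630) / 8^2 = (1/630)/64 = 1/40320
Hence L_8(x) = x^8/40320 - x^7/630 + 7 x^6/180 - 7 x^5/15 + 35 x^4/12 - 28 x^3/3 + 14 x^2 - 8 x + 1.

L_8(x); series = x^8/40320 - x^7/630 + 7 x^6/180 - 7 x^5/15 + 35 x^4/12 - 28 x^3/3 + 14 x^2 - 8 x + 1


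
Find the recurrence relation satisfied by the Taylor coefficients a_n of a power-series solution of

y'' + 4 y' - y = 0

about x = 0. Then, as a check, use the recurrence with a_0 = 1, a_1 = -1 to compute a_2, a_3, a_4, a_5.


Substitute y = sum_n a_n x^n.
y''(x) has coefficient (n+2)(n+1) a_{n+2} at x^n;
4 y'(x) has coefficient 4 (n+1) a_{n+1} at x^n;
-y(x) has coefficient -1 a_n at x^n.
Matching x^n: (n+2)(n+1) a_{n+2} + 4 (n+1) a_{n+1} - 1 a_n = 0.
Thus a_{n+2} = [-4 (n+1) a_{n+1} + 1 a_n] / ((n+1)(n+2)).

Check with a_0 = 1, a_1 = -1 (apply the recurrence for n = 0, 1, 2, 3): a_0 = 1, a_1 = -1, a_2 = 5/2, a_3 = -7/2, a_4 = 89/24, a_5 = -377/120.

a_(n+2) = [-4 (n+1) a_(n+1) + 1 a_n] / ((n+1)(n+2)); check: a_0 = 1, a_1 = -1, a_2 = 5/2, a_3 = -7/2, a_4 = 89/24, a_5 = -377/120


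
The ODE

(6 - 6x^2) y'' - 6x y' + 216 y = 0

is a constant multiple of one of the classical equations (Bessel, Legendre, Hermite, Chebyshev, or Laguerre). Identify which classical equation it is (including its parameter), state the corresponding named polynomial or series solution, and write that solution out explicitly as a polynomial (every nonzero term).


All three coefficients share the factor 6; dividing through by 6 gives  (1 - x^2) y'' - x y' + 36 y = 0.
This matches the Chebyshev equation (1 - x^2) y'' - x y' + n^2 y = 0 (note the -x y' term, not -2x y') with n^2 = 36, so n = 6; the polynomial solution is T_6(x).
With y = sum_k a_k x^k, matching x^k gives (k+2)(k+1) a_{k+2} = (k^2 - n^2) a_k = (k - 6)(k + 6) a_k. The right side vanishes at k = 6, so the series with the parity of 6 terminates at degree 6.
Standard normalization: leading coefficient of T_n is 2^(n-1), so a_6 = 2^5 = 32. Work downward with a_k = (k+1)(k+2) a_{k+2} / ((k - 6)(k + 6)):
  a_4 = (5)(6)(32) / ((4 - 6)(4 + 6)) = 960/(-20) = -48
  a_2 = (3)(4)(-48) / ((2 - 6)(2 + 6)) = -576/(-32) = 18
  a_0 = (1)(2)(18) / ((0 - 6)(0 + 6)) = 36/(-36) = -1
Hence T_6(x) = 32 x^6 - 48 x^4 + 18 x^2 - 1.

T_6(x); series = 32 x^6 - 48 x^4 + 18 x^2 - 1


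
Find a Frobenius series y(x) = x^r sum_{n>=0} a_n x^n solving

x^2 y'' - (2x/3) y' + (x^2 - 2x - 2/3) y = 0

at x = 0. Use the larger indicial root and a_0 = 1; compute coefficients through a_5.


Write in Frobenius form y'' + (p(x)/x) y' + (q(x)/x^2) y = 0:
  p(x) = -2/3,  q(x) = x^2 - 2x - 2/3.
Indicial equation: r(r-1) + (-2/3) r + (-2/3) = 0 -> roots r_1 = 2, r_2 = -1/3.
Take r = r_1 = 2. Let y(x) = x^r sum_{n>=0} a_n x^n with a_0 = 1.
Substitute y = x^r sum a_n x^n and match x^{r+n}. The recurrence is
  D(n) a_n - 2 a_{n-1} + 1 a_{n-2} = 0,  where D(n) = (r+n)(r+n-1) + (-2/3)(r+n) + (-2/3).
  a_n = [2 a_{n-1} - 1 a_{n-2}] / D(n).
Since the indicial polynomial factors as (r - r_1)(r - r_2), D(n) = (r_1 + n - r_1)(r_1 + n - r_2) = n(n + 7/3).
Evaluating step by step (a_0 = 1):
  n = 1: D(1) = 1(1 + 7/3) = 10/3; numerator = 2(1) = 2; a_1 = (2)/(10/3) = 3/5
  n = 2: D(2) = 2(2 + 7/3) = 26/3; numerator = 2(3/5) - 1(1) = 1/5; a_2 = (1/5)/(26/3) = 3/130
  n = 3: D(3) = 3(3 + 7/3) = 16; numerator = 2(3/130) - 1(3/5) = -36/65; a_3 = (-36/65)/(16) = -9/260
  n = 4: D(4) = 4(4 + 7/3) = 76/3; numerator = 2(-9/260) - 1(3/130) = -6/65; a_4 = (-6/65)/(76/3) = -9/2470
  n = 5: D(5) = 5(5 + 7/3) = 110/3; numerator = 2(-9/2470) - 1(-9/260) = 27/988; a_5 = (27/988)/(110/3) = 81/108680

r = 2; a_0 = 1; a_1 = 3/5; a_2 = 3/130; a_3 = -9/260; a_4 = -9/2470; a_5 = 81/108680


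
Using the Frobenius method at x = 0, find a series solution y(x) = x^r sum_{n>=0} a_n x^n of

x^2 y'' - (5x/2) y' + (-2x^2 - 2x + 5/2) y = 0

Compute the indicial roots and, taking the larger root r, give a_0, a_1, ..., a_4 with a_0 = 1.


Write in Frobenius form y'' + (p(x)/x) y' + (q(x)/x^2) y = 0:
  p(x) = -5/2,  q(x) = -2x^2 - 2x + 5/2.
Indicial equation: r(r-1) + (-5/2) r + (5/2) = 0 -> roots r_1 = 5/2, r_2 = 1.
Take r = r_1 = 5/2. Let y(x) = x^r sum_{n>=0} a_n x^n with a_0 = 1.
Substitute y = x^r sum a_n x^n and match x^{r+n}. The recurrence is
  D(n) a_n - 2 a_{n-1} - 2 a_{n-2} = 0,  where D(n) = (r+n)(r+n-1) + (-5/2)(r+n) + (5/2).
  a_n = [2 a_{n-1} + 2 a_{n-2}] / D(n).
Since the indicial polynomial factors as (r - r_1)(r - r_2), D(n) = (r_1 + n - r_1)(r_1 + n - r_2) = n(n + 3/2).
Evaluating step by step (a_0 = 1):
  n = 1: D(1) = 1(1 + 3/2) = 5/2; numerator = 2(1) = 2; a_1 = (2)/(5/2) = 4/5
  n = 2: D(2) = 2(2 + 3/2) = 7; numerator = 2(4/5) + 2(1) = 18/5; a_2 = (18/5)/(7) = 18/35
  n = 3: D(3) = 3(3 + 3/2) = 27/2; numerator = 2(18/35) + 2(4/5) = 92/35; a_3 = (92/35)/(27/2) = 184/945
  n = 4: D(4) = 4(4 + 3/2) = 22; numerator = 2(184/945) + 2(18/35) = 268/189; a_4 = (268/189)/(22) = 134/2079

r = 5/2; a_0 = 1; a_1 = 4/5; a_2 = 18/35; a_3 = 184/945; a_4 = 134/2079


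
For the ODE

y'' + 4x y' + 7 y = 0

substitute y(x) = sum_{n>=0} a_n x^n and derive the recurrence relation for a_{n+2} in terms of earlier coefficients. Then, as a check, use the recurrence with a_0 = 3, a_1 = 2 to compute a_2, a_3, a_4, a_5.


Substitute y = sum_n a_n x^n.
y''(x) has coefficient (n+2)(n+1) a_{n+2} at x^n;
4 x y'(x) has coefficient 4 n a_n at x^n (shift);
7 y(x) has coefficient 7 a_n at x^n.
Matching x^n: (n+2)(n+1) a_{n+2} + (4n + 7) a_n = 0.
Thus a_{n+2} = (-4n - 7) / ((n+1)(n+2)) * a_n.

Check with a_0 = 3, a_1 = 2 (apply the recurrence for n = 0, 1, 2, 3): a_0 = 3, a_1 = 2, a_2 = -21/2, a_3 = -11/3, a_4 = 105/8, a_5 = 209/60.

a_(n+2) = (-4n - 7) / ((n+1)(n+2)) * a_n; check: a_0 = 3, a_1 = 2, a_2 = -21/2, a_3 = -11/3, a_4 = 105/8, a_5 = 209/60


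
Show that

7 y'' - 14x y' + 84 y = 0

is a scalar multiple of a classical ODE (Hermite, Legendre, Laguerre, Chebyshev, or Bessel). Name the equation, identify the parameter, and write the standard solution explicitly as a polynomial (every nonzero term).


All three coefficients share the factor 7; dividing through by 7 gives  y'' - 2x y' + 12 y = 0.
This matches the Hermite equation y'' - 2x y' + 2n y = 0 with 2n = 12, so n = 6; the polynomial solution is H_6(x).
With y = sum_k a_k x^k, matching x^k gives (k+2)(k+1) a_{k+2} = 2(k - n) a_k = 2(k - 6) a_k. The right side vanishes at k = 6, so the series with the parity of 6 terminates at degree 6.
Standard normalization: leading coefficient of H_n is 2^n, so a_6 = 2^6 = 64. Work downward with a_k = (k+1)(k+2) a_{k+2} / (2(k - n)):
  a_4 = (5)(6)(64) / (2(4 - 6)) = 1920/(-4) = -480
  a_2 = (3)(4)(-480) / (2(2 - 6)) = -5760/(-8) = 720
  a_0 = (1)(2)(720) / (2(0 - 6)) = 1440/(-12) = -120
Hence H_6(x) = 64 x^6 - 480 x^4 + 720 x^2 - 120.

H_6(x); series = 64 x^6 - 480 x^4 + 720 x^2 - 120


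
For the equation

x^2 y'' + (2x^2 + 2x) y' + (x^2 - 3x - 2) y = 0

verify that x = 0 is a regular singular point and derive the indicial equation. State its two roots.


Divide by x^2 to reach normal form y'' + P_1(x) y' + P_2(x) y = 0 with P_1(x) = 2 + 2/x and P_2(x) = 1 - 3/x - 2/x^2.
x = 0 is a singular point because the y'-coefficient 2 + 2/x has a pole at x = 0 and the y-coefficient 1 - 3/x - 2/x^2 has a pole at x = 0.
It is a regular singular point because x P_1(x) = p(x) = 2x + 2 and x^2 P_2(x) = q(x) = x^2 - 3x - 2 are polynomials, hence analytic at x = 0.
p(0) = 2,  q(0) = -2.
Indicial equation: r(r-1) + p(0) r + q(0) = 0, i.e. r^2 + (p(0) - 1) r + q(0) = 0, i.e. r^2 + 1 r - 2 = 0.
Discriminant: (1)^2 - 4(-2) = 9, so r = (-1 ± 3)/2.
Solving: r_1 = 1, r_2 = -2.

indicial: r^2 + 1 r - 2 = 0; roots r_1 = 1, r_2 = -2


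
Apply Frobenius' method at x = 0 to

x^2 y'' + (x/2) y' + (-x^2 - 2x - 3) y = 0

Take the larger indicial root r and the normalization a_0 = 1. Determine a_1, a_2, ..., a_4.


Write in Frobenius form y'' + (p(x)/x) y' + (q(x)/x^2) y = 0:
  p(x) = 1/2,  q(x) = -x^2 - 2x - 3.
Indicial equation: r(r-1) + (1/2) r + (-3) = 0 -> roots r_1 = 2, r_2 = -3/2.
Take r = r_1 = 2. Let y(x) = x^r sum_{n>=0} a_n x^n with a_0 = 1.
Substitute y = x^r sum a_n x^n and match x^{r+n}. The recurrence is
  D(n) a_n - 2 a_{n-1} - 1 a_{n-2} = 0,  where D(n) = (r+n)(r+n-1) + (1/2)(r+n) + (-3).
  a_n = [2 a_{n-1} + 1 a_{n-2}] / D(n).
Since the indicial polynomial factors as (r - r_1)(r - r_2), D(n) = (r_1 + n - r_1)(r_1 + n - r_2) = n(n + 7/2).
Evaluating step by step (a_0 = 1):
  n = 1: D(1) = 1(1 + 7/2) = 9/2; numerator = 2(1) = 2; a_1 = (2)/(9/2) = 4/9
  n = 2: D(2) = 2(2 + 7/2) = 11; numerator = 2(4/9) + 1(1) = 17/9; a_2 = (17/9)/(11) = 17/99
  n = 3: D(3) = 3(3 + 7/2) = 39/2; numerator = 2(17/99) + 1(4/9) = 26/33; a_3 = (26/33)/(39/2) = 4/99
  n = 4: D(4) = 4(4 + 7/2) = 30; numerator = 2(4/99) + 1(17/99) = 25/99; a_4 = (25/99)/(30) = 5/594

r = 2; a_0 = 1; a_1 = 4/9; a_2 = 17/99; a_3 = 4/99; a_4 = 5/594


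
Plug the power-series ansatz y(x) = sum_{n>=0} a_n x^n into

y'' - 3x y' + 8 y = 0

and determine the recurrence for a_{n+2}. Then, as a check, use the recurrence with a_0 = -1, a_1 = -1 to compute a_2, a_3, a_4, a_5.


Substitute y = sum_n a_n x^n.
y''(x) has coefficient (n+2)(n+1) a_{n+2} at x^n;
-3 x y'(x) has coefficient -3 n a_n at x^n (shift);
8 y(x) has coefficient 8 a_n at x^n.
Matching x^n: (n+2)(n+1) a_{n+2} + (-3n + 8) a_n = 0.
Thus a_{n+2} = (3n - 8) / ((n+1)(n+2)) * a_n.

Check with a_0 = -1, a_1 = -1 (apply the recurrence for n = 0, 1, 2, 3): a_0 = -1, a_1 = -1, a_2 = 4, a_3 = 5/6, a_4 = -2/3, a_5 = 1/24.

a_(n+2) = (3n - 8) / ((n+1)(n+2)) * a_n; check: a_0 = -1, a_1 = -1, a_2 = 4, a_3 = 5/6, a_4 = -2/3, a_5 = 1/24


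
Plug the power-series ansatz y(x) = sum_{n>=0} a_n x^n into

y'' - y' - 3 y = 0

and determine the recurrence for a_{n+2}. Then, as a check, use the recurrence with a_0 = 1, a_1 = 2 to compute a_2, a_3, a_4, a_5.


Substitute y = sum_n a_n x^n.
y''(x) has coefficient (n+2)(n+1) a_{n+2} at x^n;
-y'(x) has coefficient -(n+1) a_{n+1} at x^n;
-3 y(x) has coefficient -3 a_n at x^n.
Matching x^n: (n+2)(n+1) a_{n+2} - (n+1) a_{n+1} - 3 a_n = 0.
Thus a_{n+2} = [(n+1) a_{n+1} + 3 a_n] / ((n+1)(n+2)).

Check with a_0 = 1, a_1 = 2 (apply the recurrence for n = 0, 1, 2, 3): a_0 = 1, a_1 = 2, a_2 = 5/2, a_3 = 11/6, a_4 = 13/12, a_5 = 59/120.

a_(n+2) = [(n+1) a_(n+1) + 3 a_n] / ((n+1)(n+2)); check: a_0 = 1, a_1 = 2, a_2 = 5/2, a_3 = 11/6, a_4 = 13/12, a_5 = 59/120


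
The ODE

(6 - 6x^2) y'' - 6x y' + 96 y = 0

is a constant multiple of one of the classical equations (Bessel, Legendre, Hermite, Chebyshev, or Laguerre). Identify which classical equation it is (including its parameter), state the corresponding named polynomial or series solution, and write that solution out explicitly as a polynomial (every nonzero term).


All three coefficients share the factor 6; dividing through by 6 gives  (1 - x^2) y'' - x y' + 16 y = 0.
This matches the Chebyshev equation (1 - x^2) y'' - x y' + n^2 y = 0 (note the -x y' term, not -2x y') with n^2 = 16, so n = 4; the polynomial solution is T_4(x).
With y = sum_k a_k x^k, matching x^k gives (k+2)(k+1) a_{k+2} = (k^2 - n^2) a_k = (k - 4)(k + 4) a_k. The right side vanishes at k = 4, so the series with the parity of 4 terminates at degree 4.
Standard normalization: leading coefficient of T_n is 2^(n-1), so a_4 = 2^3 = 8. Work downward with a_k = (k+1)(k+2) a_{k+2} / ((k - 4)(k + 4)):
  a_2 = (3)(4)(8) / ((2 - 4)(2 + 4)) = 96/(-12) = -8
  a_0 = (1)(2)(-8) / ((0 - 4)(0 + 4)) = -16/(-16) = 1
Hence T_4(x) = 8 x^4 - 8 x^2 + 1.

T_4(x); series = 8 x^4 - 8 x^2 + 1


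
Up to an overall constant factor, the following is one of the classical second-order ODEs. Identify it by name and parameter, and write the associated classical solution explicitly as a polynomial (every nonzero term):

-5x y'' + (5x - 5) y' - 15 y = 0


All three coefficients share the factor -5; dividing through by -5 gives  x y'' + (1 - x) y' + 3 y = 0.
This matches the Laguerre equation x y'' + (1 - x) y' + n y = 0 with n = 3; the polynomial solution is L_3(x).
With y = sum_k a_k x^k, matching x^k gives (k+1)k a_{k+1} + (k+1) a_{k+1} - k a_k + n a_k = 0, i.e. (k+1)^2 a_{k+1} = (k - n) a_k = (k - 3) a_k. The right side vanishes at k = 3, so the series terminates at degree 3.
Standard normalization L_n(0) = 1 gives a_0 = 1. Work upward with a_{k+1} = (k - 3) a_k / (k+1)^2:
  a_1 = (0 - 3)(1) / 1^2 = -3/1 = -3
  a_2 = (1 - 3)(-3) / 2^2 = 6/4 = 3/2
  a_3 = (2 - 3)(3/2) / 3^2 = (-3/2)/9 = -1/6
Hence L_3(x) = -x^3/6 + 3 x^2/2 - 3 x + 1.

L_3(x); series = -x^3/6 + 3 x^2/2 - 3 x + 1


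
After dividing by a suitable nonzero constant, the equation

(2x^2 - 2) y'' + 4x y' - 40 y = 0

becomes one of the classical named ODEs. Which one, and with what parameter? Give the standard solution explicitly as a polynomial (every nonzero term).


All three coefficients share the factor -2; dividing through by -2 gives  (1 - x^2) y'' - 2x y' + 20 y = 0.
This matches the Legendre equation (1 - x^2) y'' - 2x y' + n(n+1) y = 0 (note the -2x y' term) with n(n+1) = 20, so n = 4; the polynomial solution is P_4(x).
With y = sum_k a_k x^k, matching x^k gives (k+2)(k+1) a_{k+2} = [k(k+1) - n(n+1)] a_k = (k - 4)(k + 5) a_k. The right side vanishes at k = 4, so the series with the parity of 4 terminates at degree 4.
Standard normalization (P_n(1) = 1): leading coefficient (2n)!/(2^n (n!)^2) = 40320/(16*576) = 35/8, so a_4 = 35/8. Work downward with a_k = (k+1)(k+2) a_{k+2} / ((k - 4)(k + 5)):
  a_2 = (3)(4)(35/8) / ((2 - 4)(2 + 5)) = (105/2)/(-14) = -15/4
  a_0 = (1)(2)(-15/4) / ((0 - 4)(0 + 5)) = (-15/2)/(-20) = 3/8
Hence P_4(x) = 35 x^4/8 - 15 x^2/4 + 3/8.

P_4(x); series = 35 x^4/8 - 15 x^2/4 + 3/8


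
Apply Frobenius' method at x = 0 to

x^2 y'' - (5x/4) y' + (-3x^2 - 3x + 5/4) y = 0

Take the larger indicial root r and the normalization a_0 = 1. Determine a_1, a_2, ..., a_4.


Write in Frobenius form y'' + (p(x)/x) y' + (q(x)/x^2) y = 0:
  p(x) = -5/4,  q(x) = -3x^2 - 3x + 5/4.
Indicial equation: r(r-1) + (-5/4) r + (5/4) = 0 -> roots r_1 = 5/4, r_2 = 1.
Take r = r_1 = 5/4. Let y(x) = x^r sum_{n>=0} a_n x^n with a_0 = 1.
Substitute y = x^r sum a_n x^n and match x^{r+n}. The recurrence is
  D(n) a_n - 3 a_{n-1} - 3 a_{n-2} = 0,  where D(n) = (r+n)(r+n-1) + (-5/4)(r+n) + (5/4).
  a_n = [3 a_{n-1} + 3 a_{n-2}] / D(n).
Since the indicial polynomial factors as (r - r_1)(r - r_2), D(n) = (r_1 + n - r_1)(r_1 + n - r_2) = n(n + 1/4).
Evaluating step by step (a_0 = 1):
  n = 1: D(1) = 1(1 + 1/4) = 5/4; numerator = 3(1) = 3; a_1 = (3)/(5/4) = 12/5
  n = 2: D(2) = 2(2 + 1/4) = 9/2; numerator = 3(12/5) + 3(1) = 51/5; a_2 = (51/5)/(9/2) = 34/15
  n = 3: D(3) = 3(3 + 1/4) = 39/4; numerator = 3(34/15) + 3(12/5) = 14; a_3 = (14)/(39/4) = 56/39
  n = 4: D(4) = 4(4 + 1/4) = 17; numerator = 3(56/39) + 3(34/15) = 722/65; a_4 = (722/65)/(17) = 722/1105

r = 5/4; a_0 = 1; a_1 = 12/5; a_2 = 34/15; a_3 = 56/39; a_4 = 722/1105


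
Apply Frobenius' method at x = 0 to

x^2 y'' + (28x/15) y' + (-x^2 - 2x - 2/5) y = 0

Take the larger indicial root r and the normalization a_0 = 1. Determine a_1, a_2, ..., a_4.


Write in Frobenius form y'' + (p(x)/x) y' + (q(x)/x^2) y = 0:
  p(x) = 28/15,  q(x) = -x^2 - 2x - 2/5.
Indicial equation: r(r-1) + (28/15) r + (-2/5) = 0 -> roots r_1 = 1/3, r_2 = -6/5.
Take r = r_1 = 1/3. Let y(x) = x^r sum_{n>=0} a_n x^n with a_0 = 1.
Substitute y = x^r sum a_n x^n and match x^{r+n}. The recurrence is
  D(n) a_n - 2 a_{n-1} - 1 a_{n-2} = 0,  where D(n) = (r+n)(r+n-1) + (28/15)(r+n) + (-2/5).
  a_n = [2 a_{n-1} + 1 a_{n-2}] / D(n).
Since the indicial polynomial factors as (r - r_1)(r - r_2), D(n) = (r_1 + n - r_1)(r_1 + n - r_2) = n(n + 23/15).
Evaluating step by step (a_0 = 1):
  n = 1: D(1) = 1(1 + 23/15) = 38/15; numerator = 2(1) = 2; a_1 = (2)/(38/15) = 15/19
  n = 2: D(2) = 2(2 + 23/15) = 106/15; numerator = 2(15/19) + 1(1) = 49/19; a_2 = (49/19)/(106/15) = 735/2014
  n = 3: D(3) = 3(3 + 23/15) = 68/5; numerator = 2(735/2014) + 1(15/19) = 1530/1007; a_3 = (1530/1007)/(68/5) = 225/2014
  n = 4: D(4) = 4(4 + 23/15) = 332/15; numerator = 2(225/2014) + 1(735/2014) = 1185/2014; a_4 = (1185/2014)/(332/15) = 17775/668648

r = 1/3; a_0 = 1; a_1 = 15/19; a_2 = 735/2014; a_3 = 225/2014; a_4 = 17775/668648


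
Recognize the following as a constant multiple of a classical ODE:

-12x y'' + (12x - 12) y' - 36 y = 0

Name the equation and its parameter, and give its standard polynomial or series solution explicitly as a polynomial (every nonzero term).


All three coefficients share the factor -12; dividing through by -12 gives  x y'' + (1 - x) y' + 3 y = 0.
This matches the Laguerre equation x y'' + (1 - x) y' + n y = 0 with n = 3; the polynomial solution is L_3(x).
With y = sum_k a_k x^k, matching x^k gives (k+1)k a_{k+1} + (k+1) a_{k+1} - k a_k + n a_k = 0, i.e. (k+1)^2 a_{k+1} = (k - n) a_k = (k - 3) a_k. The right side vanishes at k = 3, so the series terminates at degree 3.
Standard normalization L_n(0) = 1 gives a_0 = 1. Work upward with a_{k+1} = (k - 3) a_k / (k+1)^2:
  a_1 = (0 - 3)(1) / 1^2 = -3/1 = -3
  a_2 = (1 - 3)(-3) / 2^2 = 6/4 = 3/2
  a_3 = (2 - 3)(3/2) / 3^2 = (-3/2)/9 = -1/6
Hence L_3(x) = -x^3/6 + 3 x^2/2 - 3 x + 1.

L_3(x); series = -x^3/6 + 3 x^2/2 - 3 x + 1


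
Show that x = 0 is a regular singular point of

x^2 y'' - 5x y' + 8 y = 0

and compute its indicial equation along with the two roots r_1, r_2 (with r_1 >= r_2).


Divide by x^2 to reach normal form y'' + P_1(x) y' + P_2(x) y = 0 with P_1(x) = -5/x and P_2(x) = 8/x^2.
x = 0 is a singular point because the y'-coefficient -5/x has a pole at x = 0 and the y-coefficient 8/x^2 has a pole at x = 0.
It is a regular singular point because x P_1(x) = p(x) = -5 and x^2 P_2(x) = q(x) = 8 are polynomials, hence analytic at x = 0.
p(0) = -5,  q(0) = 8.
Indicial equation: r(r-1) + p(0) r + q(0) = 0, i.e. r^2 + (p(0) - 1) r + q(0) = 0, i.e. r^2 - 6 r + 8 = 0.
Discriminant: (-6)^2 - 4(8) = 4, so r = (6 ± 2)/2.
Solving: r_1 = 4, r_2 = 2.

indicial: r^2 - 6 r + 8 = 0; roots r_1 = 4, r_2 = 2


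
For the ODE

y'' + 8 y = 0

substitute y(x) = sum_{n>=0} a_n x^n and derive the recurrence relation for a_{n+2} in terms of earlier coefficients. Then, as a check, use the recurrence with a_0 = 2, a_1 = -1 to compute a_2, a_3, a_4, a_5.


Substitute y = sum_n a_n x^n into y'' + (const) y = 0.
y''(x) = sum_{n>=0} (n+2)(n+1) a_{n+2} x^n.
The ODE becomes sum_n [(n+2)(n+1) a_{n+2} + 8 a_n] x^n = 0.
Setting each coefficient to zero gives the recurrence:
  (n+2)(n+1) a_{n+2} + 8 a_n = 0,
  a_{n+2} = -8 / ((n+1)(n+2)) a_n.

Check with a_0 = 2, a_1 = -1 (apply the recurrence for n = 0, 1, 2, 3): a_0 = 2, a_1 = -1, a_2 = -8, a_3 = 4/3, a_4 = 16/3, a_5 = -8/15.

a_{n+2} = -8/((n+1)(n+2)) * a_n; check: a_0 = 2, a_1 = -1, a_2 = -8, a_3 = 4/3, a_4 = 16/3, a_5 = -8/15


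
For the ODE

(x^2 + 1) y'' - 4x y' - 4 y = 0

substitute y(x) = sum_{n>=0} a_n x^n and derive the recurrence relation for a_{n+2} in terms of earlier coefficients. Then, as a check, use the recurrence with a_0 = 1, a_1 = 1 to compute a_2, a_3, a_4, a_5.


Substitute y = sum_n a_n x^n.
(1 + 1 x^2) y'' contributes (n+2)(n+1) a_{n+2} + n(n-1) a_n at x^n.
-4 x y'(x) contributes -4 n a_n at x^n.
-4 y(x) contributes -4 a_n at x^n.
Matching x^n: (n+2)(n+1) a_{n+2} + (n(n-1) - 4 n - 4) a_n = 0.
Thus a_{n+2} = (-n(n-1) + 4 n + 4) / ((n+1)(n+2)) * a_n.

Check with a_0 = 1, a_1 = 1 (apply the recurrence for n = 0, 1, 2, 3): a_0 = 1, a_1 = 1, a_2 = 2, a_3 = 4/3, a_4 = 5/3, a_5 = 2/3.

a_(n+2) = (-n(n-1) + 4 n + 4) / ((n+1)(n+2)) * a_n; check: a_0 = 1, a_1 = 1, a_2 = 2, a_3 = 4/3, a_4 = 5/3, a_5 = 2/3


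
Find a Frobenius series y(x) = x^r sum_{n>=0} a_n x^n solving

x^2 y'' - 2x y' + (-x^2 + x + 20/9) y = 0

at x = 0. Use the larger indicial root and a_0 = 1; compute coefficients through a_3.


Write in Frobenius form y'' + (p(x)/x) y' + (q(x)/x^2) y = 0:
  p(x) = -2,  q(x) = -x^2 + x + 20/9.
Indicial equation: r(r-1) + (-2) r + (20/9) = 0 -> roots r_1 = 5/3, r_2 = 4/3.
Take r = r_1 = 5/3. Let y(x) = x^r sum_{n>=0} a_n x^n with a_0 = 1.
Substitute y = x^r sum a_n x^n and match x^{r+n}. The recurrence is
  D(n) a_n + 1 a_{n-1} - 1 a_{n-2} = 0,  where D(n) = (r+n)(r+n-1) + (-2)(r+n) + (20/9).
  a_n = [-1 a_{n-1} + 1 a_{n-2}] / D(n).
Since the indicial polynomial factors as (r - r_1)(r - r_2), D(n) = (r_1 + n - r_1)(r_1 + n - r_2) = n(n + 1/3).
Evaluating step by step (a_0 = 1):
  n = 1: D(1) = 1(1 + 1/3) = 4/3; numerator = -1(1) = -1; a_1 = (-1)/(4/3) = -3/4
  n = 2: D(2) = 2(2 + 1/3) = 14/3; numerator = -1(-3/4) + 1(1) = 7/4; a_2 = (7/4)/(14/3) = 3/8
  n = 3: D(3) = 3(3 + 1/3) = 10; numerator = -1(3/8) + 1(-3/4) = -9/8; a_3 = (-9/8)/(10) = -9/80

r = 5/3; a_0 = 1; a_1 = -3/4; a_2 = 3/8; a_3 = -9/80


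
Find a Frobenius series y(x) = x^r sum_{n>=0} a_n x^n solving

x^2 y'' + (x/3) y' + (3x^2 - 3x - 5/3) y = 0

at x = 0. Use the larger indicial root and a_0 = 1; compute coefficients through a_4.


Write in Frobenius form y'' + (p(x)/x) y' + (q(x)/x^2) y = 0:
  p(x) = 1/3,  q(x) = 3x^2 - 3x - 5/3.
Indicial equation: r(r-1) + (1/3) r + (-5/3) = 0 -> roots r_1 = 5/3, r_2 = -1.
Take r = r_1 = 5/3. Let y(x) = x^r sum_{n>=0} a_n x^n with a_0 = 1.
Substitute y = x^r sum a_n x^n and match x^{r+n}. The recurrence is
  D(n) a_n - 3 a_{n-1} + 3 a_{n-2} = 0,  where D(n) = (r+n)(r+n-1) + (1/3)(r+n) + (-5/3).
  a_n = [3 a_{n-1} - 3 a_{n-2}] / D(n).
Since the indicial polynomial factors as (r - r_1)(r - r_2), D(n) = (r_1 + n - r_1)(r_1 + n - r_2) = n(n + 8/3).
Evaluating step by step (a_0 = 1):
  n = 1: D(1) = 1(1 + 8/3) = 11/3; numerator = 3(1) = 3; a_1 = (3)/(11/3) = 9/11
  n = 2: D(2) = 2(2 + 8/3) = 28/3; numerator = 3(9/11) - 3(1) = -6/11; a_2 = (-6/11)/(28/3) = -9/154
  n = 3: D(3) = 3(3 + 8/3) = 17; numerator = 3(-9/154) - 3(9/11) = -405/154; a_3 = (-405/154)/(17) = -405/2618
  n = 4: D(4) = 4(4 + 8/3) = 80/3; numerator = 3(-405/2618) - 3(-9/154) = -54/187; a_4 = (-54/187)/(80/3) = -81/7480

r = 5/3; a_0 = 1; a_1 = 9/11; a_2 = -9/154; a_3 = -405/2618; a_4 = -81/7480


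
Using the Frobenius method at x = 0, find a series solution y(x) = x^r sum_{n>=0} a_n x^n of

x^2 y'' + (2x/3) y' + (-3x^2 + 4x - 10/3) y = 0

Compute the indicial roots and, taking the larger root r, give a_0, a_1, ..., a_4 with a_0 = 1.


Write in Frobenius form y'' + (p(x)/x) y' + (q(x)/x^2) y = 0:
  p(x) = 2/3,  q(x) = -3x^2 + 4x - 10/3.
Indicial equation: r(r-1) + (2/3) r + (-10/3) = 0 -> roots r_1 = 2, r_2 = -5/3.
Take r = r_1 = 2. Let y(x) = x^r sum_{n>=0} a_n x^n with a_0 = 1.
Substitute y = x^r sum a_n x^n and match x^{r+n}. The recurrence is
  D(n) a_n + 4 a_{n-1} - 3 a_{n-2} = 0,  where D(n) = (r+n)(r+n-1) + (2/3)(r+n) + (-10/3).
  a_n = [-4 a_{n-1} + 3 a_{n-2}] / D(n).
Since the indicial polynomial factors as (r - r_1)(r - r_2), D(n) = (r_1 + n - r_1)(r_1 + n - r_2) = n(n + 11/3).
Evaluating step by step (a_0 = 1):
  n = 1: D(1) = 1(1 + 11/3) = 14/3; numerator = -4(1) = -4; a_1 = (-4)/(14/3) = -6/7
  n = 2: D(2) = 2(2 + 11/3) = 34/3; numerator = -4(-6/7) + 3(1) = 45/7; a_2 = (45/7)/(34/3) = 135/238
  n = 3: D(3) = 3(3 + 11/3) = 20; numerator = -4(135/238) + 3(-6/7) = -576/119; a_3 = (-576/119)/(20) = -144/595
  n = 4: D(4) = 4(4 + 11/3) = 92/3; numerator = -4(-144/595) + 3(135/238) = 3177/1190; a_4 = (3177/1190)/(92/3) = 9531/109480

r = 2; a_0 = 1; a_1 = -6/7; a_2 = 135/238; a_3 = -144/595; a_4 = 9531/109480


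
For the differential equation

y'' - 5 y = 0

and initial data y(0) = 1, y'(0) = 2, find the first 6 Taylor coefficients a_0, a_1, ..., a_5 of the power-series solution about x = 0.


Ansatz: y(x) = sum_{n>=0} a_n x^n, so y'(x) = sum_{n>=1} n a_n x^(n-1) and y''(x) = sum_{n>=2} n(n-1) a_n x^(n-2).
Substitute into P(x) y'' + Q(x) y' + R(x) y = 0 with P(x) = 1, Q(x) = 0, R(x) = -5, and match powers of x.
Initial conditions: a_0 = 1, a_1 = 2.
Setting the coefficient of each power of x to zero and solving order by order (substituting the coefficients already found):
  x^0: 2 a_2 - 5 a_0 = 0  ->  2 a_2 = 5 a_0 = 5  ->  a_2 = 5/2
  x^1: 6 a_3 - 5 a_1 = 0  ->  6 a_3 = 5 a_1 = 10  ->  a_3 = 5/3
  x^2: 12 a_4 - 5 a_2 = 0  ->  12 a_4 = 5 a_2 = 25/2  ->  a_4 = 25/24
  x^3: 20 a_5 - 5 a_3 = 0  ->  20 a_5 = 5 a_3 = 25/3  ->  a_5 = 5/12
Truncated series: y(x) = 1 + 2 x + (5/2) x^2 + (5/3) x^3 + (25/24) x^4 + (5/12) x^5 + O(x^6).

a_0 = 1; a_1 = 2; a_2 = 5/2; a_3 = 5/3; a_4 = 25/24; a_5 = 5/12


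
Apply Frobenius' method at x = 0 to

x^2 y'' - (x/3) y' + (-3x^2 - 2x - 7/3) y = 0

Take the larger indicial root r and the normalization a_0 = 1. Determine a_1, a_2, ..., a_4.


Write in Frobenius form y'' + (p(x)/x) y' + (q(x)/x^2) y = 0:
  p(x) = -1/3,  q(x) = -3x^2 - 2x - 7/3.
Indicial equation: r(r-1) + (-1/3) r + (-7/3) = 0 -> roots r_1 = 7/3, r_2 = -1.
Take r = r_1 = 7/3. Let y(x) = x^r sum_{n>=0} a_n x^n with a_0 = 1.
Substitute y = x^r sum a_n x^n and match x^{r+n}. The recurrence is
  D(n) a_n - 2 a_{n-1} - 3 a_{n-2} = 0,  where D(n) = (r+n)(r+n-1) + (-1/3)(r+n) + (-7/3).
  a_n = [2 a_{n-1} + 3 a_{n-2}] / D(n).
Since the indicial polynomial factors as (r - r_1)(r - r_2), D(n) = (r_1 + n - r_1)(r_1 + n - r_2) = n(n + 10/3).
Evaluating step by step (a_0 = 1):
  n = 1: D(1) = 1(1 + 10/3) = 13/3; numerator = 2(1) = 2; a_1 = (2)/(13/3) = 6/13
  n = 2: D(2) = 2(2 + 10/3) = 32/3; numerator = 2(6/13) + 3(1) = 51/13; a_2 = (51/13)/(32/3) = 153/416
  n = 3: D(3) = 3(3 + 10/3) = 19; numerator = 2(153/416) + 3(6/13) = 441/208; a_3 = (441/208)/(19) = 441/3952
  n = 4: D(4) = 4(4 + 10/3) = 88/3; numerator = 2(441/3952) + 3(153/416) = 10485/7904; a_4 = (10485/7904)/(88/3) = 31455/695552

r = 7/3; a_0 = 1; a_1 = 6/13; a_2 = 153/416; a_3 = 441/3952; a_4 = 31455/695552


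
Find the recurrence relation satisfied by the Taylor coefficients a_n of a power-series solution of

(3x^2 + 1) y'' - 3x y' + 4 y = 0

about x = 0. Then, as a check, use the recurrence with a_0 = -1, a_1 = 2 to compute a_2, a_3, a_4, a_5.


Substitute y = sum_n a_n x^n.
(1 + 3 x^2) y'' contributes (n+2)(n+1) a_{n+2} + 3 n(n-1) a_n at x^n.
-3 x y'(x) contributes -3 n a_n at x^n.
4 y(x) contributes 4 a_n at x^n.
Matching x^n: (n+2)(n+1) a_{n+2} + (3 n(n-1) - 3 n + 4) a_n = 0.
Thus a_{n+2} = (-3 n(n-1) + 3 n - 4) / ((n+1)(n+2)) * a_n.

Check with a_0 = -1, a_1 = 2 (apply the recurrence for n = 0, 1, 2, 3): a_0 = -1, a_1 = 2, a_2 = 2, a_3 = -1/3, a_4 = -2/3, a_5 = 13/60.

a_(n+2) = (-3 n(n-1) + 3 n - 4) / ((n+1)(n+2)) * a_n; check: a_0 = -1, a_1 = 2, a_2 = 2, a_3 = -1/3, a_4 = -2/3, a_5 = 13/60


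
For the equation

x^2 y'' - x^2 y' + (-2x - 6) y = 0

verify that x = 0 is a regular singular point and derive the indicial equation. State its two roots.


Divide by x^2 to reach normal form y'' + P_1(x) y' + P_2(x) y = 0 with P_1(x) = -1 and P_2(x) = -2/x - 6/x^2.
x = 0 is a singular point because the y-coefficient -2/x - 6/x^2 has a pole at x = 0.
It is a regular singular point because x P_1(x) = p(x) = -x and x^2 P_2(x) = q(x) = -2x - 6 are polynomials, hence analytic at x = 0.
p(0) = 0,  q(0) = -6.
Indicial equation: r(r-1) + p(0) r + q(0) = 0, i.e. r^2 + (p(0) - 1) r + q(0) = 0, i.e. r^2 - 1 r - 6 = 0.
Discriminant: (-1)^2 - 4(-6) = 25, so r = (1 ± 5)/2.
Solving: r_1 = 3, r_2 = -2.

indicial: r^2 - 1 r - 6 = 0; roots r_1 = 3, r_2 = -2


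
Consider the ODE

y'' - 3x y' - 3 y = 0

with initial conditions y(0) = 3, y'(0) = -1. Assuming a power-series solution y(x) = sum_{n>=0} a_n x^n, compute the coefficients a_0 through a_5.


Ansatz: y(x) = sum_{n>=0} a_n x^n, so y'(x) = sum_{n>=1} n a_n x^(n-1) and y''(x) = sum_{n>=2} n(n-1) a_n x^(n-2).
Substitute into P(x) y'' + Q(x) y' + R(x) y = 0 with P(x) = 1, Q(x) = -3x, R(x) = -3, and match powers of x.
Initial conditions: a_0 = 3, a_1 = -1.
Setting the coefficient of each power of x to zero and solving order by order (substituting the coefficients already found):
  x^0: 2 a_2 - 3 a_0 = 0  ->  2 a_2 = 3 a_0 = 9  ->  a_2 = 9/2
  x^1: 6 a_3 - 6 a_1 = 0  ->  6 a_3 = 6 a_1 = -6  ->  a_3 = -1
  x^2: 12 a_4 - 9 a_2 = 0  ->  12 a_4 = 9 a_2 = 81/2  ->  a_4 = 27/8
  x^3: 20 a_5 - 12 a_3 = 0  ->  20 a_5 = 12 a_3 = -12  ->  a_5 = -3/5
Truncated series: y(x) = 3 - x + (9/2) x^2 - x^3 + (27/8) x^4 - (3/5) x^5 + O(x^6).

a_0 = 3; a_1 = -1; a_2 = 9/2; a_3 = -1; a_4 = 27/8; a_5 = -3/5


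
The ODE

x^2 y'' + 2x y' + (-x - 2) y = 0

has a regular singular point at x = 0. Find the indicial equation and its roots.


Divide by x^2 to reach normal form y'' + P_1(x) y' + P_2(x) y = 0 with P_1(x) = 2/x and P_2(x) = -1/x - 2/x^2.
x = 0 is a singular point because the y'-coefficient 2/x has a pole at x = 0 and the y-coefficient -1/x - 2/x^2 has a pole at x = 0.
It is a regular singular point because x P_1(x) = p(x) = 2 and x^2 P_2(x) = q(x) = -x - 2 are polynomials, hence analytic at x = 0.
p(0) = 2,  q(0) = -2.
Indicial equation: r(r-1) + p(0) r + q(0) = 0, i.e. r^2 + (p(0) - 1) r + q(0) = 0, i.e. r^2 + 1 r - 2 = 0.
Discriminant: (1)^2 - 4(-2) = 9, so r = (-1 ± 3)/2.
Solving: r_1 = 1, r_2 = -2.

indicial: r^2 + 1 r - 2 = 0; roots r_1 = 1, r_2 = -2


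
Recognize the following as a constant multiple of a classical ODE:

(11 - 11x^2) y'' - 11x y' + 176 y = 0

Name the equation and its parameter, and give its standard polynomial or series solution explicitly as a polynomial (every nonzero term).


All three coefficients share the factor 11; dividing through by 11 gives  (1 - x^2) y'' - x y' + 16 y = 0.
This matches the Chebyshev equation (1 - x^2) y'' - x y' + n^2 y = 0 (note the -x y' term, not -2x y') with n^2 = 16, so n = 4; the polynomial solution is T_4(x).
With y = sum_k a_k x^k, matching x^k gives (k+2)(k+1) a_{k+2} = (k^2 - n^2) a_k = (k - 4)(k + 4) a_k. The right side vanishes at k = 4, so the series with the parity of 4 terminates at degree 4.
Standard normalization: leading coefficient of T_n is 2^(n-1), so a_4 = 2^3 = 8. Work downward with a_k = (k+1)(k+2) a_{k+2} / ((k - 4)(k + 4)):
  a_2 = (3)(4)(8) / ((2 - 4)(2 + 4)) = 96/(-12) = -8
  a_0 = (1)(2)(-8) / ((0 - 4)(0 + 4)) = -16/(-16) = 1
Hence T_4(x) = 8 x^4 - 8 x^2 + 1.

T_4(x); series = 8 x^4 - 8 x^2 + 1


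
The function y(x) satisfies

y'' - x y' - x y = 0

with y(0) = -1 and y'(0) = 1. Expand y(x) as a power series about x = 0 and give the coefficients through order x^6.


Ansatz: y(x) = sum_{n>=0} a_n x^n, so y'(x) = sum_{n>=1} n a_n x^(n-1) and y''(x) = sum_{n>=2} n(n-1) a_n x^(n-2).
Substitute into P(x) y'' + Q(x) y' + R(x) y = 0 with P(x) = 1, Q(x) = -x, R(x) = -x, and match powers of x.
Initial conditions: a_0 = -1, a_1 = 1.
Setting the coefficient of each power of x to zero and solving order by order (substituting the coefficients already found):
  x^0: 2 a_2 = 0  ->  a_2 = 0
  x^1: 6 a_3 - a_1 - a_0 = 0  ->  6 a_3 = a_1 + a_0 = 0  ->  a_3 = 0
  x^2: 12 a_4 - 2 a_2 - a_1 = 0  ->  12 a_4 = 2 a_2 + a_1 = 1  ->  a_4 = 1/12
  x^3: 20 a_5 - 3 a_3 - a_2 = 0  ->  20 a_5 = 3 a_3 + a_2 = 0  ->  a_5 = 0
  x^4: 30 a_6 - 4 a_4 - a_3 = 0  ->  30 a_6 = 4 a_4 + a_3 = 1/3  ->  a_6 = 1/90
Truncated series: y(x) = -1 + x + (1/12) x^4 + (1/90) x^6 + O(x^7).

a_0 = -1; a_1 = 1; a_2 = 0; a_3 = 0; a_4 = 1/12; a_5 = 0; a_6 = 1/90


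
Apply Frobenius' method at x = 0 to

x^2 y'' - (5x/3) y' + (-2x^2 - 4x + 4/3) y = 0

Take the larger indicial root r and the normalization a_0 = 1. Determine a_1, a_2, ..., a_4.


Write in Frobenius form y'' + (p(x)/x) y' + (q(x)/x^2) y = 0:
  p(x) = -5/3,  q(x) = -2x^2 - 4x + 4/3.
Indicial equation: r(r-1) + (-5/3) r + (4/3) = 0 -> roots r_1 = 2, r_2 = 2/3.
Take r = r_1 = 2. Let y(x) = x^r sum_{n>=0} a_n x^n with a_0 = 1.
Substitute y = x^r sum a_n x^n and match x^{r+n}. The recurrence is
  D(n) a_n - 4 a_{n-1} - 2 a_{n-2} = 0,  where D(n) = (r+n)(r+n-1) + (-5/3)(r+n) + (4/3).
  a_n = [4 a_{n-1} + 2 a_{n-2}] / D(n).
Since the indicial polynomial factors as (r - r_1)(r - r_2), D(n) = (r_1 + n - r_1)(r_1 + n - r_2) = n(n + 4/3).
Evaluating step by step (a_0 = 1):
  n = 1: D(1) = 1(1 + 4/3) = 7/3; numerator = 4(1) = 4; a_1 = (4)/(7/3) = 12/7
  n = 2: D(2) = 2(2 + 4/3) = 20/3; numerator = 4(12/7) + 2(1) = 62/7; a_2 = (62/7)/(20/3) = 93/70
  n = 3: D(3) = 3(3 + 4/3) = 13; numerator = 4(93/70) + 2(12/7) = 306/35; a_3 = (306/35)/(13) = 306/455
  n = 4: D(4) = 4(4 + 4/3) = 64/3; numerator = 4(306/455) + 2(93/70) = 2433/455; a_4 = (2433/455)/(64/3) = 7299/29120

r = 2; a_0 = 1; a_1 = 12/7; a_2 = 93/70; a_3 = 306/455; a_4 = 7299/29120


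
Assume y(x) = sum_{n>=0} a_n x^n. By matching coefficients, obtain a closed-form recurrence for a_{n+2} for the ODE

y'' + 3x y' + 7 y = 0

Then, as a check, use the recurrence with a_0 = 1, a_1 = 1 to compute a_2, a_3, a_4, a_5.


Substitute y = sum_n a_n x^n.
y''(x) has coefficient (n+2)(n+1) a_{n+2} at x^n;
3 x y'(x) has coefficient 3 n a_n at x^n (shift);
7 y(x) has coefficient 7 a_n at x^n.
Matching x^n: (n+2)(n+1) a_{n+2} + (3n + 7) a_n = 0.
Thus a_{n+2} = (-3n - 7) / ((n+1)(n+2)) * a_n.

Check with a_0 = 1, a_1 = 1 (apply the recurrence for n = 0, 1, 2, 3): a_0 = 1, a_1 = 1, a_2 = -7/2, a_3 = -5/3, a_4 = 91/24, a_5 = 4/3.

a_(n+2) = (-3n - 7) / ((n+1)(n+2)) * a_n; check: a_0 = 1, a_1 = 1, a_2 = -7/2, a_3 = -5/3, a_4 = 91/24, a_5 = 4/3


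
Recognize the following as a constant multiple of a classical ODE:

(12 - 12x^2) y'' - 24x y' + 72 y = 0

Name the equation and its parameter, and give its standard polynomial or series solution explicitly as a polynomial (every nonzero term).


All three coefficients share the factor 12; dividing through by 12 gives  (1 - x^2) y'' - 2x y' + 6 y = 0.
This matches the Legendre equation (1 - x^2) y'' - 2x y' + n(n+1) y = 0 (note the -2x y' term) with n(n+1) = 6, so n = 2; the polynomial solution is P_2(x).
With y = sum_k a_k x^k, matching x^k gives (k+2)(k+1) a_{k+2} = [k(k+1) - n(n+1)] a_k = (k - 2)(k + 3) a_k. The right side vanishes at k = 2, so the series with the parity of 2 terminates at degree 2.
Standard normalization (P_n(1) = 1): leading coefficient (2n)!/(2^n (n!)^2) = 24/(4*4) = 3/2, so a_2 = 3/2. Work downward with a_k = (k+1)(k+2) a_{k+2} / ((k - 2)(k + 3)):
  a_0 = (1)(2)(3/2) / ((0 - 2)(0 + 3)) = 3/(-6) = -1/2
Hence P_2(x) = 3 x^2/2 - 1/2.

P_2(x); series = 3 x^2/2 - 1/2


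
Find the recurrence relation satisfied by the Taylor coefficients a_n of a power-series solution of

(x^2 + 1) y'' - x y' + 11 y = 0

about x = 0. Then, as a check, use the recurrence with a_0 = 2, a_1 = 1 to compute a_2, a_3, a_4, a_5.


Substitute y = sum_n a_n x^n.
(1 + 1 x^2) y'' contributes (n+2)(n+1) a_{n+2} + n(n-1) a_n at x^n.
-x y'(x) contributes -n a_n at x^n.
11 y(x) contributes 11 a_n at x^n.
Matching x^n: (n+2)(n+1) a_{n+2} + (n(n-1) - n + 11) a_n = 0.
Thus a_{n+2} = (-n(n-1) + n - 11) / ((n+1)(n+2)) * a_n.

Check with a_0 = 2, a_1 = 1 (apply the recurrence for n = 0, 1, 2, 3): a_0 = 2, a_1 = 1, a_2 = -11, a_3 = -5/3, a_4 = 121/12, a_5 = 7/6.

a_(n+2) = (-n(n-1) + n - 11) / ((n+1)(n+2)) * a_n; check: a_0 = 2, a_1 = 1, a_2 = -11, a_3 = -5/3, a_4 = 121/12, a_5 = 7/6


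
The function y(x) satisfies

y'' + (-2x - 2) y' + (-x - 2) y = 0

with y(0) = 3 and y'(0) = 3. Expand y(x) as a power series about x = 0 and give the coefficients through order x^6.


Ansatz: y(x) = sum_{n>=0} a_n x^n, so y'(x) = sum_{n>=1} n a_n x^(n-1) and y''(x) = sum_{n>=2} n(n-1) a_n x^(n-2).
Substitute into P(x) y'' + Q(x) y' + R(x) y = 0 with P(x) = 1, Q(x) = -2x - 2, R(x) = -x - 2, and match powers of x.
Initial conditions: a_0 = 3, a_1 = 3.
Setting the coefficient of each power of x to zero and solving order by order (substituting the coefficients already found):
  x^0: 2 a_2 - 2 a_1 - 2 a_0 = 0  ->  2 a_2 = 2 a_1 + 2 a_0 = 12  ->  a_2 = 6
  x^1: 6 a_3 - 4 a_2 - 4 a_1 - a_0 = 0  ->  6 a_3 = 4 a_2 + 4 a_1 + a_0 = 39  ->  a_3 = 13/2
  x^2: 12 a_4 - 6 a_3 - 6 a_2 - a_1 = 0  ->  12 a_4 = 6 a_3 + 6 a_2 + a_1 = 78  ->  a_4 = 13/2
  x^3: 20 a_5 - 8 a_4 - 8 a_3 - a_2 = 0  ->  20 a_5 = 8 a_4 + 8 a_3 + a_2 = 110  ->  a_5 = 11/2
  x^4: 30 a_6 - 10 a_5 - 10 a_4 - a_3 = 0  ->  30 a_6 = 10 a_5 + 10 a_4 + a_3 = 253/2  ->  a_6 = 253/60
Truncated series: y(x) = 3 + 3 x + 6 x^2 + (13/2) x^3 + (13/2) x^4 + (11/2) x^5 + (253/60) x^6 + O(x^7).

a_0 = 3; a_1 = 3; a_2 = 6; a_3 = 13/2; a_4 = 13/2; a_5 = 11/2; a_6 = 253/60


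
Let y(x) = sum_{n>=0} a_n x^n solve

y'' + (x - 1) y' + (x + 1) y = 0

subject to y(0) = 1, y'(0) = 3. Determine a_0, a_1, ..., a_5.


Ansatz: y(x) = sum_{n>=0} a_n x^n, so y'(x) = sum_{n>=1} n a_n x^(n-1) and y''(x) = sum_{n>=2} n(n-1) a_n x^(n-2).
Substitute into P(x) y'' + Q(x) y' + R(x) y = 0 with P(x) = 1, Q(x) = x - 1, R(x) = x + 1, and match powers of x.
Initial conditions: a_0 = 1, a_1 = 3.
Setting the coefficient of each power of x to zero and solving order by order (substituting the coefficients already found):
  x^0: 2 a_2 - a_1 + a_0 = 0  ->  2 a_2 = a_1 - a_0 = 2  ->  a_2 = 1
  x^1: 6 a_3 - 2 a_2 + 2 a_1 + a_0 = 0  ->  6 a_3 = 2 a_2 - 2 a_1 - a_0 = -5  ->  a_3 = -5/6
  x^2: 12 a_4 - 3 a_3 + 3 a_2 + a_1 = 0  ->  12 a_4 = 3 a_3 - 3 a_2 - a_1 = -17/2  ->  a_4 = -17/24
  x^3: 20 a_5 - 4 a_4 + 4 a_3 + a_2 = 0  ->  20 a_5 = 4 a_4 - 4 a_3 - a_2 = -1/2  ->  a_5 = -1/40
Truncated series: y(x) = 1 + 3 x + x^2 - (5/6) x^3 - (17/24) x^4 - (1/40) x^5 + O(x^6).

a_0 = 1; a_1 = 3; a_2 = 1; a_3 = -5/6; a_4 = -17/24; a_5 = -1/40
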